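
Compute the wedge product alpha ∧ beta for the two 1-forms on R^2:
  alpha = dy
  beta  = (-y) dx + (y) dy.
alpha ∧ beta = (y) dx ∧ dy

Distribute the wedge, using dx_i ∧ dx_j = -dx_j ∧ dx_i and dx_i ∧ dx_i = 0. For each pair (i, j) with i < j, the coefficient of dx_i ∧ dx_j in alpha ∧ beta is (alpha_i * beta_j - alpha_j * beta_i). Collecting: alpha ∧ beta = (y) dx ∧ dy.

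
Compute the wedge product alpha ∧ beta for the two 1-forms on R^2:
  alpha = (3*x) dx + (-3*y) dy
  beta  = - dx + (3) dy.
alpha ∧ beta = (9*x - 3*y) dx ∧ dy

Distribute the wedge, using dx_i ∧ dx_j = -dx_j ∧ dx_i and dx_i ∧ dx_i = 0. For each pair (i, j) with i < j, the coefficient of dx_i ∧ dx_j in alpha ∧ beta is (alpha_i * beta_j - alpha_j * beta_i). Collecting: alpha ∧ beta = (9*x - 3*y) dx ∧ dy.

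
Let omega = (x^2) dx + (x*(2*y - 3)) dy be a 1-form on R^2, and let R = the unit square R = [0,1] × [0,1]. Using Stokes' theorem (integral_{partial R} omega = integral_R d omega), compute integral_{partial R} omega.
integral_(partial R) omega = -2

Stokes: integral_partial_R omega = integral_R d omega with d omega = (∂Q/∂x - ∂P/∂y) dx ∧ dy.
  ∂Q/∂x = 2*y - 3
  ∂P/∂y = 0
  integrand = ∂Q/∂x - ∂P/∂y = 2*y - 3.
Integrating over R: integral_0^1 integral_0^1 (2*y - 3) dx dy = -2.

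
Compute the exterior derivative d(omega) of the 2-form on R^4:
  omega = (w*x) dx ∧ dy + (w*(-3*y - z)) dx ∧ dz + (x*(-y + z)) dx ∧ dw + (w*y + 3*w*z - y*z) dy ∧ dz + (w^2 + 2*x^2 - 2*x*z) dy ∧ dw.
d(omega) = (6*x - 2*z) dx ∧ dy ∧ dw + (3*w) dx ∧ dy ∧ dz + (-x - 3*y - z) dx ∧ dz ∧ dw + (2*x + y + 3*z) dy ∧ dz ∧ dw

For a 2-form omega = sum_{i<j} g_{ij} dx_i ∧ dx_j, the exterior derivative is
  d(omega) = sum_{i<j} d(g_{ij}) ∧ dx_i ∧ dx_j = sum_{i<j, k} (∂g_{ij}/∂x_k) dx_k ∧ dx_i ∧ dx_j.
Expand each term, using dx_k ∧ dx_i ∧ dx_j = sgn(permutation) dx_{(a)} ∧ dx_{(b)} ∧ dx_{(c)} with (a < b < c) sorted:
  d(w*x) includes (∂/∂w)(w*x) dw = (x) dw, which multiplied by dx ∧ dy gives (x) dx ∧ dy ∧ dw
  d(w*(-3*y - z)) includes (∂/∂y)(w*(-3*y - z)) dy = (-3*w) dy, which multiplied by dx ∧ dz gives (3*w) dx ∧ dy ∧ dz
  d(w*(-3*y - z)) includes (∂/∂w)(w*(-3*y - z)) dw = (-3*y - z) dw, which multiplied by dx ∧ dz gives (-3*y - z) dx ∧ dz ∧ dw
  d(x*(-y + z)) includes (∂/∂y)(x*(-y + z)) dy = (-x) dy, which multiplied by dx ∧ dw gives (x) dx ∧ dy ∧ dw
  d(x*(-y + z)) includes (∂/∂z)(x*(-y + z)) dz = (x) dz, which multiplied by dx ∧ dw gives (-x) dx ∧ dz ∧ dw
  d(w*y + 3*w*z - y*z) includes (∂/∂w)(w*y + 3*w*z - y*z) dw = (y + 3*z) dw, which multiplied by dy ∧ dz gives (y + 3*z) dy ∧ dz ∧ dw
  d(w^2 + 2*x^2 - 2*x*z) includes (∂/∂x)(w^2 + 2*x^2 - 2*x*z) dx = (4*x - 2*z) dx, which multiplied by dy ∧ dw gives (4*x - 2*z) dx ∧ dy ∧ dw
  d(w^2 + 2*x^2 - 2*x*z) includes (∂/∂z)(w^2 + 2*x^2 - 2*x*z) dz = (-2*x) dz, which multiplied by dy ∧ dw gives (2*x) dy ∧ dz ∧ dw
Collecting like 3-forms: d(omega) = (6*x - 2*z) dx ∧ dy ∧ dw + (3*w) dx ∧ dy ∧ dz + (-x - 3*y - z) dx ∧ dz ∧ dw + (2*x + y + 3*z) dy ∧ dz ∧ dw.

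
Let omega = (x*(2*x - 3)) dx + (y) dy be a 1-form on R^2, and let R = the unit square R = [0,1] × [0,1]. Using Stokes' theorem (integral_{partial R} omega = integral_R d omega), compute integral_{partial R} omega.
integral_(partial R) omega = 0

Stokes: integral_partial_R omega = integral_R d omega with d omega = (∂Q/∂x - ∂P/∂y) dx ∧ dy.
  ∂Q/∂x = 0
  ∂P/∂y = 0
  integrand = ∂Q/∂x - ∂P/∂y = 0.
Integrating over R: integral_0^1 integral_0^1 (0) dx dy = 0.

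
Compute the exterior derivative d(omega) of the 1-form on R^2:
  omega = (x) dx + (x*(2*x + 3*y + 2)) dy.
d(omega) = (4*x + 3*y + 2) dx ∧ dy

For a 1-form omega = sum_i f_i dx_i, the exterior derivative is
  d(omega) = sum_{i < j} (∂f_j/∂x_i - ∂f_i/∂x_j) dx_i ∧ dx_j.
  coefficient of dx ∧ dy: ∂f_2/∂x - ∂f_1/∂y = ∂(x*(2*x + 3*y + 2))/∂x - ∂(x)/∂y = 4*x + 3*y + 2
Assembling: d(omega) = (4*x + 3*y + 2) dx ∧ dy.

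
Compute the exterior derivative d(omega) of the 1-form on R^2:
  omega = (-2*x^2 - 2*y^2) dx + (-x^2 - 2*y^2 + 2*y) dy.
d(omega) = (-2*x + 4*y) dx ∧ dy

For a 1-form omega = sum_i f_i dx_i, the exterior derivative is
  d(omega) = sum_{i < j} (∂f_j/∂x_i - ∂f_i/∂x_j) dx_i ∧ dx_j.
  coefficient of dx ∧ dy: ∂f_2/∂x - ∂f_1/∂y = ∂(-x^2 - 2*y^2 + 2*y)/∂x - ∂(-2*x^2 - 2*y^2)/∂y = -2*x + 4*y
Assembling: d(omega) = (-2*x + 4*y) dx ∧ dy.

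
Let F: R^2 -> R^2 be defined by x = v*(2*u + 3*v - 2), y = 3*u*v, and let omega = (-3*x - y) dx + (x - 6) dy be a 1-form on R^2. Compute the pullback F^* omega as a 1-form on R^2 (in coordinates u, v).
F^* omega = (3*v*(-4*u*v - 3*v^2 + 2*v - 6)) du + (-12*u^2*v - 63*u*v^2 + 24*u*v - 18*u - 54*v^3 + 54*v^2 - 12*v) dv

Using F^*(f dg) = (f ∘ F) d(g ∘ F), substitute each coordinate x_i by F_i(u, v) in f_i, and replace dx_i by d F_i = (∂F_i/∂u) du + (∂F_i/∂v) dv.
  For the x component: f_1(F) = 3*v*(-3*u - 3*v + 2); d F_1 = (2*v) du + (2*u + 6*v - 2) dv
  For the y component: f_2(F) = 2*u*v + 3*v^2 - 2*v - 6; d F_2 = (3*v) du + (3*u) dv
Combining and collecting du, dv coefficients:
  coeff of du: 3*v*(-4*u*v - 3*v^2 + 2*v - 6)
  coeff of dv: -12*u^2*v - 63*u*v^2 + 24*u*v - 18*u - 54*v^3 + 54*v^2 - 12*v
F^* omega = (3*v*(-4*u*v - 3*v^2 + 2*v - 6)) du + (-12*u^2*v - 63*u*v^2 + 24*u*v - 18*u - 54*v^3 + 54*v^2 - 12*v) dv.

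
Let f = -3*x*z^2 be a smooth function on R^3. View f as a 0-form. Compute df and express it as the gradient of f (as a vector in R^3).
df = (-3*z^2) dx + (0) dy + (-6*x*z) dz; grad f = (-3*z^2, 0, -6*x*z)

For a 0-form f, d f = (∂f/∂x) dx + (∂f/∂y) dy + (∂f/∂z) dz. The components of the vector representation are exactly the entries of grad f in Cartesian coordinates:
  ∂f/∂x = -3*z^2
  ∂f/∂y = 0
  ∂f/∂z = -6*x*z.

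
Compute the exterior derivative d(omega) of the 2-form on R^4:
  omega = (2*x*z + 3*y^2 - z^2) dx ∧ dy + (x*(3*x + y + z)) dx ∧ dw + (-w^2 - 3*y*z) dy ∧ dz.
d(omega) = (2*x - 2*z) dx ∧ dy ∧ dz + (-x) dx ∧ dy ∧ dw + (-x) dx ∧ dz ∧ dw + (-2*w) dy ∧ dz ∧ dw

For a 2-form omega = sum_{i<j} g_{ij} dx_i ∧ dx_j, the exterior derivative is
  d(omega) = sum_{i<j} d(g_{ij}) ∧ dx_i ∧ dx_j = sum_{i<j, k} (∂g_{ij}/∂x_k) dx_k ∧ dx_i ∧ dx_j.
Expand each term, using dx_k ∧ dx_i ∧ dx_j = sgn(permutation) dx_{(a)} ∧ dx_{(b)} ∧ dx_{(c)} with (a < b < c) sorted:
  d(2*x*z + 3*y^2 - z^2) includes (∂/∂z)(2*x*z + 3*y^2 - z^2) dz = (2*x - 2*z) dz, which multiplied by dx ∧ dy gives (2*x - 2*z) dx ∧ dy ∧ dz
  d(x*(3*x + y + z)) includes (∂/∂y)(x*(3*x + y + z)) dy = (x) dy, which multiplied by dx ∧ dw gives (-x) dx ∧ dy ∧ dw
  d(x*(3*x + y + z)) includes (∂/∂z)(x*(3*x + y + z)) dz = (x) dz, which multiplied by dx ∧ dw gives (-x) dx ∧ dz ∧ dw
  d(-w^2 - 3*y*z) includes (∂/∂w)(-w^2 - 3*y*z) dw = (-2*w) dw, which multiplied by dy ∧ dz gives (-2*w) dy ∧ dz ∧ dw
Collecting like 3-forms: d(omega) = (2*x - 2*z) dx ∧ dy ∧ dz + (-x) dx ∧ dy ∧ dw + (-x) dx ∧ dz ∧ dw + (-2*w) dy ∧ dz ∧ dw.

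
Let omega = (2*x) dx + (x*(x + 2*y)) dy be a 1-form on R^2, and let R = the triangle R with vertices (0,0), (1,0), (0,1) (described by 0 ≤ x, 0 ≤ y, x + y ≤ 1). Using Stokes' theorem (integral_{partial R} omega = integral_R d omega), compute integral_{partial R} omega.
integral_(partial R) omega = 2/3

Stokes: integral_partial_R omega = integral_R d omega with d omega = (∂Q/∂x - ∂P/∂y) dx ∧ dy.
  ∂Q/∂x = 2*x + 2*y
  ∂P/∂y = 0
  integrand = ∂Q/∂x - ∂P/∂y = 2*x + 2*y.
Integrating over R: integral_0^1 integral_0^{1-x} (2*x + 2*y) dy dx = 2/3.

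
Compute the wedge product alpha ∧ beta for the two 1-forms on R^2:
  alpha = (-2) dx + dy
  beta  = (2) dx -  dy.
alpha ∧ beta = 0

Distribute the wedge, using dx_i ∧ dx_j = -dx_j ∧ dx_i and dx_i ∧ dx_i = 0. For each pair (i, j) with i < j, the coefficient of dx_i ∧ dx_j in alpha ∧ beta is (alpha_i * beta_j - alpha_j * beta_i). Collecting: alpha ∧ beta = 0.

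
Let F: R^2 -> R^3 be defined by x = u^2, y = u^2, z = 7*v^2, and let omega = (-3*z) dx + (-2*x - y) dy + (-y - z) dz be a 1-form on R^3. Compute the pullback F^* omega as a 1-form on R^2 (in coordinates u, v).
F^* omega = (6*u*(-u^2 - 7*v^2)) du + (14*v*(-u^2 - 7*v^2)) dv

Using F^*(f dg) = (f ∘ F) d(g ∘ F), substitute each coordinate x_i by F_i(u, v) in f_i, and replace dx_i by d F_i = (∂F_i/∂u) du + (∂F_i/∂v) dv.
  For the x component: f_1(F) = -21*v^2; d F_1 = (2*u) du + (0) dv
  For the y component: f_2(F) = -3*u^2; d F_2 = (2*u) du + (0) dv
  For the z component: f_3(F) = -u^2 - 7*v^2; d F_3 = (0) du + (14*v) dv
Combining and collecting du, dv coefficients:
  coeff of du: 6*u*(-u^2 - 7*v^2)
  coeff of dv: 14*v*(-u^2 - 7*v^2)
F^* omega = (6*u*(-u^2 - 7*v^2)) du + (14*v*(-u^2 - 7*v^2)) dv.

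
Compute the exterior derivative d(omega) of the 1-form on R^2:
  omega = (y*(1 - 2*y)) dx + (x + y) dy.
d(omega) = (4*y) dx ∧ dy

For a 1-form omega = sum_i f_i dx_i, the exterior derivative is
  d(omega) = sum_{i < j} (∂f_j/∂x_i - ∂f_i/∂x_j) dx_i ∧ dx_j.
  coefficient of dx ∧ dy: ∂f_2/∂x - ∂f_1/∂y = ∂(x + y)/∂x - ∂(y*(1 - 2*y))/∂y = 4*y
Assembling: d(omega) = (4*y) dx ∧ dy.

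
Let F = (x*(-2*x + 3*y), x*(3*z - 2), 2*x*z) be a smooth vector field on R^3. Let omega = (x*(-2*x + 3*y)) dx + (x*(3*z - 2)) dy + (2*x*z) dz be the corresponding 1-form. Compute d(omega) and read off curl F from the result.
d(omega) = (-3*x) dy ∧ dz + (-2*z) dz ∧ dx + (-3*x + 3*z - 2) dx ∧ dy; curl F = (-3*x, -2*z, -3*x + 3*z - 2)

d omega = sum_{i<j} (∂f_j/∂x_i - ∂f_i/∂x_j) dx_i ∧ dx_j. Under the identification (dy ∧ dz, dz ∧ dx, dx ∧ dy) ↔ (e_x, e_y, e_z), the coefficients are exactly the components of curl F. Compute:
  ∂R/∂y - ∂Q/∂z = (0) - (3*x) = -3*x
  ∂P/∂z - ∂R/∂x = (0) - (2*z) = -2*z
  ∂Q/∂x - ∂P/∂y = (3*z - 2) - (3*x) = -3*x + 3*z - 2.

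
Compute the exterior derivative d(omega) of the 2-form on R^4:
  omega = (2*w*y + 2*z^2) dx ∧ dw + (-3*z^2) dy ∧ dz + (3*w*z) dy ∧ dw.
d(omega) = (-2*w) dx ∧ dy ∧ dw + (-4*z) dx ∧ dz ∧ dw + (-3*w) dy ∧ dz ∧ dw

For a 2-form omega = sum_{i<j} g_{ij} dx_i ∧ dx_j, the exterior derivative is
  d(omega) = sum_{i<j} d(g_{ij}) ∧ dx_i ∧ dx_j = sum_{i<j, k} (∂g_{ij}/∂x_k) dx_k ∧ dx_i ∧ dx_j.
Expand each term, using dx_k ∧ dx_i ∧ dx_j = sgn(permutation) dx_{(a)} ∧ dx_{(b)} ∧ dx_{(c)} with (a < b < c) sorted:
  d(2*w*y + 2*z^2) includes (∂/∂y)(2*w*y + 2*z^2) dy = (2*w) dy, which multiplied by dx ∧ dw gives (-2*w) dx ∧ dy ∧ dw
  d(2*w*y + 2*z^2) includes (∂/∂z)(2*w*y + 2*z^2) dz = (4*z) dz, which multiplied by dx ∧ dw gives (-4*z) dx ∧ dz ∧ dw
  d(3*w*z) includes (∂/∂z)(3*w*z) dz = (3*w) dz, which multiplied by dy ∧ dw gives (-3*w) dy ∧ dz ∧ dw
Collecting like 3-forms: d(omega) = (-2*w) dx ∧ dy ∧ dw + (-4*z) dx ∧ dz ∧ dw + (-3*w) dy ∧ dz ∧ dw.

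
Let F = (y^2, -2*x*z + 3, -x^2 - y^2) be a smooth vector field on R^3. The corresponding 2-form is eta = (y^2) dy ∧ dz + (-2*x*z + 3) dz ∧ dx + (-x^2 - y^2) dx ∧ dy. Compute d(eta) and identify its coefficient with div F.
d(eta) = (0) dx ∧ dy ∧ dz; div F = 0

For a 2-form in R^3 of the form above, applying d gives a 3-form with coefficient ∂P/∂x + ∂Q/∂y + ∂R/∂z:
  ∂P/∂x = 0
  ∂Q/∂y = 0
  ∂R/∂z = 0
Sum = 0, which is exactly div F.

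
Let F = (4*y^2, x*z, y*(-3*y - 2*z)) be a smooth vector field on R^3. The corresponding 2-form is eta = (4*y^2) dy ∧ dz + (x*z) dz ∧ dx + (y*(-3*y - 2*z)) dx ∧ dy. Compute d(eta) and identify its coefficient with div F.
d(eta) = (-2*y) dx ∧ dy ∧ dz; div F = -2*y

For a 2-form in R^3 of the form above, applying d gives a 3-form with coefficient ∂P/∂x + ∂Q/∂y + ∂R/∂z:
  ∂P/∂x = 0
  ∂Q/∂y = 0
  ∂R/∂z = -2*y
Sum = -2*y, which is exactly div F.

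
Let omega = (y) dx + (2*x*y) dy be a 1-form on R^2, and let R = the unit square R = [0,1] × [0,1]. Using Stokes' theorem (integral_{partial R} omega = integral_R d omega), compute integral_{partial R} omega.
integral_(partial R) omega = 0

Stokes: integral_partial_R omega = integral_R d omega with d omega = (∂Q/∂x - ∂P/∂y) dx ∧ dy.
  ∂Q/∂x = 2*y
  ∂P/∂y = 1
  integrand = ∂Q/∂x - ∂P/∂y = 2*y - 1.
Integrating over R: integral_0^1 integral_0^1 (2*y - 1) dx dy = 0.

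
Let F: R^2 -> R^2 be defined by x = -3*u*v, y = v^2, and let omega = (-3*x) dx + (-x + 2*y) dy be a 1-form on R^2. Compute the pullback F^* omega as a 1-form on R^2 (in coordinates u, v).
F^* omega = (-27*u*v^2) du + (v*(-27*u^2 + 6*u*v + 4*v^2)) dv

Using F^*(f dg) = (f ∘ F) d(g ∘ F), substitute each coordinate x_i by F_i(u, v) in f_i, and replace dx_i by d F_i = (∂F_i/∂u) du + (∂F_i/∂v) dv.
  For the x component: f_1(F) = 9*u*v; d F_1 = (-3*v) du + (-3*u) dv
  For the y component: f_2(F) = v*(3*u + 2*v); d F_2 = (0) du + (2*v) dv
Combining and collecting du, dv coefficients:
  coeff of du: -27*u*v^2
  coeff of dv: v*(-27*u^2 + 6*u*v + 4*v^2)
F^* omega = (-27*u*v^2) du + (v*(-27*u^2 + 6*u*v + 4*v^2)) dv.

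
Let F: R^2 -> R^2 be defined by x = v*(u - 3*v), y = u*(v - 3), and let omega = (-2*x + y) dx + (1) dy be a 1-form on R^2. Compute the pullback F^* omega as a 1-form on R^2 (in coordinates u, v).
F^* omega = (-u*v^2 - 3*u*v + 6*v^3 + v - 3) du + (-u^2*v - 3*u^2 + 12*u*v^2 + 18*u*v + u - 36*v^3) dv

Using F^*(f dg) = (f ∘ F) d(g ∘ F), substitute each coordinate x_i by F_i(u, v) in f_i, and replace dx_i by d F_i = (∂F_i/∂u) du + (∂F_i/∂v) dv.
  For the x component: f_1(F) = -u*v - 3*u + 6*v^2; d F_1 = (v) du + (u - 6*v) dv
  For the y component: f_2(F) = 1; d F_2 = (v - 3) du + (u) dv
Combining and collecting du, dv coefficients:
  coeff of du: -u*v^2 - 3*u*v + 6*v^3 + v - 3
  coeff of dv: -u^2*v - 3*u^2 + 12*u*v^2 + 18*u*v + u - 36*v^3
F^* omega = (-u*v^2 - 3*u*v + 6*v^3 + v - 3) du + (-u^2*v - 3*u^2 + 12*u*v^2 + 18*u*v + u - 36*v^3) dv.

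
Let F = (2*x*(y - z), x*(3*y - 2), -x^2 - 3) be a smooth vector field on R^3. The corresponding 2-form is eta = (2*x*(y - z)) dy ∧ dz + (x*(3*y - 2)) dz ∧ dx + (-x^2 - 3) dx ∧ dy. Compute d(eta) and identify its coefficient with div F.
d(eta) = (3*x + 2*y - 2*z) dx ∧ dy ∧ dz; div F = 3*x + 2*y - 2*z

For a 2-form in R^3 of the form above, applying d gives a 3-form with coefficient ∂P/∂x + ∂Q/∂y + ∂R/∂z:
  ∂P/∂x = 2*y - 2*z
  ∂Q/∂y = 3*x
  ∂R/∂z = 0
Sum = 3*x + 2*y - 2*z, which is exactly div F.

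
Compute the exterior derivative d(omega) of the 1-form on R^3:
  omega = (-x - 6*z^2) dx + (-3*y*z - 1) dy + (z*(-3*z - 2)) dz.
d(omega) = (12*z) dx ∧ dz + (3*y) dy ∧ dz

For a 1-form omega = sum_i f_i dx_i, the exterior derivative is
  d(omega) = sum_{i < j} (∂f_j/∂x_i - ∂f_i/∂x_j) dx_i ∧ dx_j.
  coefficient of dx ∧ dz: ∂f_3/∂x - ∂f_1/∂z = ∂(z*(-3*z - 2))/∂x - ∂(-x - 6*z^2)/∂z = 12*z
  coefficient of dy ∧ dz: ∂f_3/∂y - ∂f_2/∂z = ∂(z*(-3*z - 2))/∂y - ∂(-3*y*z - 1)/∂z = 3*y
Assembling: d(omega) = (12*z) dx ∧ dz + (3*y) dy ∧ dz.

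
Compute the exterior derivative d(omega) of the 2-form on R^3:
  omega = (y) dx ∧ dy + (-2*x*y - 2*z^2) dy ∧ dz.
d(omega) = (-2*y) dx ∧ dy ∧ dz

For a 2-form omega = sum_{i<j} g_{ij} dx_i ∧ dx_j, the exterior derivative is
  d(omega) = sum_{i<j} d(g_{ij}) ∧ dx_i ∧ dx_j = sum_{i<j, k} (∂g_{ij}/∂x_k) dx_k ∧ dx_i ∧ dx_j.
Expand each term, using dx_k ∧ dx_i ∧ dx_j = sgn(permutation) dx_{(a)} ∧ dx_{(b)} ∧ dx_{(c)} with (a < b < c) sorted:
  d(-2*x*y - 2*z^2) includes (∂/∂x)(-2*x*y - 2*z^2) dx = (-2*y) dx, which multiplied by dy ∧ dz gives (-2*y) dx ∧ dy ∧ dz
Collecting like 3-forms: d(omega) = (-2*y) dx ∧ dy ∧ dz.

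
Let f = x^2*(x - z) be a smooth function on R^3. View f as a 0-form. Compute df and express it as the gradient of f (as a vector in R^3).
df = (x*(3*x - 2*z)) dx + (0) dy + (-x^2) dz; grad f = (x*(3*x - 2*z), 0, -x^2)

For a 0-form f, d f = (∂f/∂x) dx + (∂f/∂y) dy + (∂f/∂z) dz. The components of the vector representation are exactly the entries of grad f in Cartesian coordinates:
  ∂f/∂x = x*(3*x - 2*z)
  ∂f/∂y = 0
  ∂f/∂z = -x^2.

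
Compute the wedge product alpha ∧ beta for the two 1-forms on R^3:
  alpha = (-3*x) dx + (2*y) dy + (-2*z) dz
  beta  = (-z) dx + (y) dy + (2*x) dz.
alpha ∧ beta = (y*(-3*x + 2*z)) dx ∧ dy + (-6*x^2 - 2*z^2) dx ∧ dz + (2*y*(2*x + z)) dy ∧ dz

Distribute the wedge, using dx_i ∧ dx_j = -dx_j ∧ dx_i and dx_i ∧ dx_i = 0. For each pair (i, j) with i < j, the coefficient of dx_i ∧ dx_j in alpha ∧ beta is (alpha_i * beta_j - alpha_j * beta_i). Collecting: alpha ∧ beta = (y*(-3*x + 2*z)) dx ∧ dy + (-6*x^2 - 2*z^2) dx ∧ dz + (2*y*(2*x + z)) dy ∧ dz.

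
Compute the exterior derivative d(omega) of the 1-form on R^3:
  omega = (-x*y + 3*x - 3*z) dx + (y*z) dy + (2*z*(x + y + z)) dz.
d(omega) = (x) dx ∧ dy + (2*z + 3) dx ∧ dz + (-y + 2*z) dy ∧ dz

For a 1-form omega = sum_i f_i dx_i, the exterior derivative is
  d(omega) = sum_{i < j} (∂f_j/∂x_i - ∂f_i/∂x_j) dx_i ∧ dx_j.
  coefficient of dx ∧ dy: ∂f_2/∂x - ∂f_1/∂y = ∂(y*z)/∂x - ∂(-x*y + 3*x - 3*z)/∂y = x
  coefficient of dx ∧ dz: ∂f_3/∂x - ∂f_1/∂z = ∂(2*z*(x + y + z))/∂x - ∂(-x*y + 3*x - 3*z)/∂z = 2*z + 3
  coefficient of dy ∧ dz: ∂f_3/∂y - ∂f_2/∂z = ∂(2*z*(x + y + z))/∂y - ∂(y*z)/∂z = -y + 2*z
Assembling: d(omega) = (x) dx ∧ dy + (2*z + 3) dx ∧ dz + (-y + 2*z) dy ∧ dz.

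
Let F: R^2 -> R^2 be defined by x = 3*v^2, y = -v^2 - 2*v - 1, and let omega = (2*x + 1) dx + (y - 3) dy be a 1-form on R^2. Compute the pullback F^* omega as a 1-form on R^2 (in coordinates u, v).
F^* omega = (38*v^3 + 6*v^2 + 18*v + 8) dv

Using F^*(f dg) = (f ∘ F) d(g ∘ F), substitute each coordinate x_i by F_i(u, v) in f_i, and replace dx_i by d F_i = (∂F_i/∂u) du + (∂F_i/∂v) dv.
  For the x component: f_1(F) = 6*v^2 + 1; d F_1 = (0) du + (6*v) dv
  For the y component: f_2(F) = -v^2 - 2*v - 4; d F_2 = (0) du + (-2*v - 2) dv
Combining and collecting du, dv coefficients:
  coeff of du: 0
  coeff of dv: 38*v^3 + 6*v^2 + 18*v + 8
F^* omega = (38*v^3 + 6*v^2 + 18*v + 8) dv.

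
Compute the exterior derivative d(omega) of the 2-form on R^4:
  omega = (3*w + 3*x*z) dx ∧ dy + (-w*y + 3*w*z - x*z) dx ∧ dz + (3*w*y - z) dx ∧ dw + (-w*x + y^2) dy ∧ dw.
d(omega) = (w + 3*x) dx ∧ dy ∧ dz + (3 - 4*w) dx ∧ dy ∧ dw + (-y + 3*z + 1) dx ∧ dz ∧ dw

For a 2-form omega = sum_{i<j} g_{ij} dx_i ∧ dx_j, the exterior derivative is
  d(omega) = sum_{i<j} d(g_{ij}) ∧ dx_i ∧ dx_j = sum_{i<j, k} (∂g_{ij}/∂x_k) dx_k ∧ dx_i ∧ dx_j.
Expand each term, using dx_k ∧ dx_i ∧ dx_j = sgn(permutation) dx_{(a)} ∧ dx_{(b)} ∧ dx_{(c)} with (a < b < c) sorted:
  d(3*w + 3*x*z) includes (∂/∂z)(3*w + 3*x*z) dz = (3*x) dz, which multiplied by dx ∧ dy gives (3*x) dx ∧ dy ∧ dz
  d(3*w + 3*x*z) includes (∂/∂w)(3*w + 3*x*z) dw = (3) dw, which multiplied by dx ∧ dy gives (3) dx ∧ dy ∧ dw
  d(-w*y + 3*w*z - x*z) includes (∂/∂y)(-w*y + 3*w*z - x*z) dy = (-w) dy, which multiplied by dx ∧ dz gives (w) dx ∧ dy ∧ dz
  d(-w*y + 3*w*z - x*z) includes (∂/∂w)(-w*y + 3*w*z - x*z) dw = (-y + 3*z) dw, which multiplied by dx ∧ dz gives (-y + 3*z) dx ∧ dz ∧ dw
  d(3*w*y - z) includes (∂/∂y)(3*w*y - z) dy = (3*w) dy, which multiplied by dx ∧ dw gives (-3*w) dx ∧ dy ∧ dw
  d(3*w*y - z) includes (∂/∂z)(3*w*y - z) dz = (-1) dz, which multiplied by dx ∧ dw gives (1) dx ∧ dz ∧ dw
  d(-w*x + y^2) includes (∂/∂x)(-w*x + y^2) dx = (-w) dx, which multiplied by dy ∧ dw gives (-w) dx ∧ dy ∧ dw
Collecting like 3-forms: d(omega) = (w + 3*x) dx ∧ dy ∧ dz + (3 - 4*w) dx ∧ dy ∧ dw + (-y + 3*z + 1) dx ∧ dz ∧ dw.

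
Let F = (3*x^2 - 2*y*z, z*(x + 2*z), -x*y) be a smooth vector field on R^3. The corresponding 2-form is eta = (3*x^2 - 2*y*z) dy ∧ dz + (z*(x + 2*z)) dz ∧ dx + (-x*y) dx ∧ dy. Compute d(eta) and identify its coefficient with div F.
d(eta) = (6*x) dx ∧ dy ∧ dz; div F = 6*x

For a 2-form in R^3 of the form above, applying d gives a 3-form with coefficient ∂P/∂x + ∂Q/∂y + ∂R/∂z:
  ∂P/∂x = 6*x
  ∂Q/∂y = 0
  ∂R/∂z = 0
Sum = 6*x, which is exactly div F.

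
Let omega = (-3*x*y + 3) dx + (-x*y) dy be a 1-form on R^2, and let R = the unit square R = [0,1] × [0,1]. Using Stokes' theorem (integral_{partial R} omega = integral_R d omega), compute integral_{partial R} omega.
integral_(partial R) omega = 1

Stokes: integral_partial_R omega = integral_R d omega with d omega = (∂Q/∂x - ∂P/∂y) dx ∧ dy.
  ∂Q/∂x = -y
  ∂P/∂y = -3*x
  integrand = ∂Q/∂x - ∂P/∂y = 3*x - y.
Integrating over R: integral_0^1 integral_0^1 (3*x - y) dx dy = 1.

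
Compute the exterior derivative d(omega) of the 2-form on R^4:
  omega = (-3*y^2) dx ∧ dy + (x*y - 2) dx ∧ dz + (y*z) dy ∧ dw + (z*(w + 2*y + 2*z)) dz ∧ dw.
d(omega) = (-x) dx ∧ dy ∧ dz + (-y + 2*z) dy ∧ dz ∧ dw

For a 2-form omega = sum_{i<j} g_{ij} dx_i ∧ dx_j, the exterior derivative is
  d(omega) = sum_{i<j} d(g_{ij}) ∧ dx_i ∧ dx_j = sum_{i<j, k} (∂g_{ij}/∂x_k) dx_k ∧ dx_i ∧ dx_j.
Expand each term, using dx_k ∧ dx_i ∧ dx_j = sgn(permutation) dx_{(a)} ∧ dx_{(b)} ∧ dx_{(c)} with (a < b < c) sorted:
  d(x*y - 2) includes (∂/∂y)(x*y - 2) dy = (x) dy, which multiplied by dx ∧ dz gives (-x) dx ∧ dy ∧ dz
  d(y*z) includes (∂/∂z)(y*z) dz = (y) dz, which multiplied by dy ∧ dw gives (-y) dy ∧ dz ∧ dw
  d(z*(w + 2*y + 2*z)) includes (∂/∂y)(z*(w + 2*y + 2*z)) dy = (2*z) dy, which multiplied by dz ∧ dw gives (2*z) dy ∧ dz ∧ dw
Collecting like 3-forms: d(omega) = (-x) dx ∧ dy ∧ dz + (-y + 2*z) dy ∧ dz ∧ dw.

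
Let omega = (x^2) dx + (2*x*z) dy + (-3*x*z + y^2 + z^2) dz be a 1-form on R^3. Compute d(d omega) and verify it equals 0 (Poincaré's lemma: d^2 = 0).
d(d omega) = 0

Step 1: d omega = sum_{i<j} (∂f_j/∂x_i - ∂f_i/∂x_j) dx_i ∧ dx_j:
  coeff of dx ∧ dy: 2*z
  coeff of dx ∧ dz: -3*z
  coeff of dy ∧ dz: -2*x + 2*y
Step 2: Apply d again to each 2-form coefficient. The only possible 3-form in R^3 is dx ∧ dy ∧ dz, with coefficient
  ∂(coeff of dy∧dz)/∂x - ∂(coeff of dx∧dz)/∂y + ∂(coeff of dx∧dy)/∂z
  = ∂/∂x (-2*x + 2*y) - ∂/∂y (-3*z) + ∂/∂z (2*z).
Each of these terms simplifies to sums of mixed partials that cancel in pairs. The result is 0 (by equality of mixed partials for smooth functions — Schwarz / Clairaut).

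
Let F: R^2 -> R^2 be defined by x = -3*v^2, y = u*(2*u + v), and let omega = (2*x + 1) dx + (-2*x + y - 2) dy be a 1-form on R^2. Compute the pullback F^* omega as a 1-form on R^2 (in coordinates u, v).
F^* omega = (8*u^3 + 6*u^2*v + 25*u*v^2 - 8*u + 6*v^3 - 2*v) du + (2*u^3 + u^2*v + 6*u*v^2 - 2*u + 36*v^3 - 6*v) dv

Using F^*(f dg) = (f ∘ F) d(g ∘ F), substitute each coordinate x_i by F_i(u, v) in f_i, and replace dx_i by d F_i = (∂F_i/∂u) du + (∂F_i/∂v) dv.
  For the x component: f_1(F) = 1 - 6*v^2; d F_1 = (0) du + (-6*v) dv
  For the y component: f_2(F) = 2*u^2 + u*v + 6*v^2 - 2; d F_2 = (4*u + v) du + (u) dv
Combining and collecting du, dv coefficients:
  coeff of du: 8*u^3 + 6*u^2*v + 25*u*v^2 - 8*u + 6*v^3 - 2*v
  coeff of dv: 2*u^3 + u^2*v + 6*u*v^2 - 2*u + 36*v^3 - 6*v
F^* omega = (8*u^3 + 6*u^2*v + 25*u*v^2 - 8*u + 6*v^3 - 2*v) du + (2*u^3 + u^2*v + 6*u*v^2 - 2*u + 36*v^3 - 6*v) dv.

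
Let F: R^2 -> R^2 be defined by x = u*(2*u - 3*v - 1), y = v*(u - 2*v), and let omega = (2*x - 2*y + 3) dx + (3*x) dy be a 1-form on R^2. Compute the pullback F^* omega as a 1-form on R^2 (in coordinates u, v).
F^* omega = (16*u^3 - 38*u^2*v - 12*u^2 + 31*u*v^2 + 11*u*v + 14*u - 12*v^3 - 4*v^2 - 9*v - 3) du + (3*u*(-2*u^2 - 3*u*v + u + 8*v^2 + 4*v - 3)) dv

Using F^*(f dg) = (f ∘ F) d(g ∘ F), substitute each coordinate x_i by F_i(u, v) in f_i, and replace dx_i by d F_i = (∂F_i/∂u) du + (∂F_i/∂v) dv.
  For the x component: f_1(F) = 4*u^2 - 8*u*v - 2*u + 4*v^2 + 3; d F_1 = (4*u - 3*v - 1) du + (-3*u) dv
  For the y component: f_2(F) = 3*u*(2*u - 3*v - 1); d F_2 = (v) du + (u - 4*v) dv
Combining and collecting du, dv coefficients:
  coeff of du: 16*u^3 - 38*u^2*v - 12*u^2 + 31*u*v^2 + 11*u*v + 14*u - 12*v^3 - 4*v^2 - 9*v - 3
  coeff of dv: 3*u*(-2*u^2 - 3*u*v + u + 8*v^2 + 4*v - 3)
F^* omega = (16*u^3 - 38*u^2*v - 12*u^2 + 31*u*v^2 + 11*u*v + 14*u - 12*v^3 - 4*v^2 - 9*v - 3) du + (3*u*(-2*u^2 - 3*u*v + u + 8*v^2 + 4*v - 3)) dv.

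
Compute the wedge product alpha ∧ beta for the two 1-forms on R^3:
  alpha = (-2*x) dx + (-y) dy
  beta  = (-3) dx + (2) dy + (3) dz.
alpha ∧ beta = (-4*x - 3*y) dx ∧ dy + (-6*x) dx ∧ dz + (-3*y) dy ∧ dz

Distribute the wedge, using dx_i ∧ dx_j = -dx_j ∧ dx_i and dx_i ∧ dx_i = 0. For each pair (i, j) with i < j, the coefficient of dx_i ∧ dx_j in alpha ∧ beta is (alpha_i * beta_j - alpha_j * beta_i). Collecting: alpha ∧ beta = (-4*x - 3*y) dx ∧ dy + (-6*x) dx ∧ dz + (-3*y) dy ∧ dz.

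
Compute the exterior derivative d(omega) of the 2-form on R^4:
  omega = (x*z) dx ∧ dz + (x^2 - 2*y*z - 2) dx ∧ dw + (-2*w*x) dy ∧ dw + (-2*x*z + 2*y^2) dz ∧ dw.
d(omega) = (-2*w + 2*z) dx ∧ dy ∧ dw + (2*y - 2*z) dx ∧ dz ∧ dw + (4*y) dy ∧ dz ∧ dw

For a 2-form omega = sum_{i<j} g_{ij} dx_i ∧ dx_j, the exterior derivative is
  d(omega) = sum_{i<j} d(g_{ij}) ∧ dx_i ∧ dx_j = sum_{i<j, k} (∂g_{ij}/∂x_k) dx_k ∧ dx_i ∧ dx_j.
Expand each term, using dx_k ∧ dx_i ∧ dx_j = sgn(permutation) dx_{(a)} ∧ dx_{(b)} ∧ dx_{(c)} with (a < b < c) sorted:
  d(x^2 - 2*y*z - 2) includes (∂/∂y)(x^2 - 2*y*z - 2) dy = (-2*z) dy, which multiplied by dx ∧ dw gives (2*z) dx ∧ dy ∧ dw
  d(x^2 - 2*y*z - 2) includes (∂/∂z)(x^2 - 2*y*z - 2) dz = (-2*y) dz, which multiplied by dx ∧ dw gives (2*y) dx ∧ dz ∧ dw
  d(-2*w*x) includes (∂/∂x)(-2*w*x) dx = (-2*w) dx, which multiplied by dy ∧ dw gives (-2*w) dx ∧ dy ∧ dw
  d(-2*x*z + 2*y^2) includes (∂/∂x)(-2*x*z + 2*y^2) dx = (-2*z) dx, which multiplied by dz ∧ dw gives (-2*z) dx ∧ dz ∧ dw
  d(-2*x*z + 2*y^2) includes (∂/∂y)(-2*x*z + 2*y^2) dy = (4*y) dy, which multiplied by dz ∧ dw gives (4*y) dy ∧ dz ∧ dw
Collecting like 3-forms: d(omega) = (-2*w + 2*z) dx ∧ dy ∧ dw + (2*y - 2*z) dx ∧ dz ∧ dw + (4*y) dy ∧ dz ∧ dw.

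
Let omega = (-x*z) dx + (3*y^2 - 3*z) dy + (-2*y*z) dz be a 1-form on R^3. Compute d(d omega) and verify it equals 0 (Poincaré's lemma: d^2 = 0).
d(d omega) = 0

Step 1: d omega = sum_{i<j} (∂f_j/∂x_i - ∂f_i/∂x_j) dx_i ∧ dx_j:
  coeff of dx ∧ dy: 0
  coeff of dx ∧ dz: x
  coeff of dy ∧ dz: 3 - 2*z
Step 2: Apply d again to each 2-form coefficient. The only possible 3-form in R^3 is dx ∧ dy ∧ dz, with coefficient
  ∂(coeff of dy∧dz)/∂x - ∂(coeff of dx∧dz)/∂y + ∂(coeff of dx∧dy)/∂z
  = ∂/∂x (3 - 2*z) - ∂/∂y (x) + ∂/∂z (0).
Each of these terms simplifies to sums of mixed partials that cancel in pairs. The result is 0 (by equality of mixed partials for smooth functions — Schwarz / Clairaut).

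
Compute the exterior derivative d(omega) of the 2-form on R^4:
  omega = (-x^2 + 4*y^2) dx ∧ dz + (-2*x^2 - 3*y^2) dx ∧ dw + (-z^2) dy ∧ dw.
d(omega) = (-8*y) dx ∧ dy ∧ dz + (6*y) dx ∧ dy ∧ dw + (2*z) dy ∧ dz ∧ dw

For a 2-form omega = sum_{i<j} g_{ij} dx_i ∧ dx_j, the exterior derivative is
  d(omega) = sum_{i<j} d(g_{ij}) ∧ dx_i ∧ dx_j = sum_{i<j, k} (∂g_{ij}/∂x_k) dx_k ∧ dx_i ∧ dx_j.
Expand each term, using dx_k ∧ dx_i ∧ dx_j = sgn(permutation) dx_{(a)} ∧ dx_{(b)} ∧ dx_{(c)} with (a < b < c) sorted:
  d(-x^2 + 4*y^2) includes (∂/∂y)(-x^2 + 4*y^2) dy = (8*y) dy, which multiplied by dx ∧ dz gives (-8*y) dx ∧ dy ∧ dz
  d(-2*x^2 - 3*y^2) includes (∂/∂y)(-2*x^2 - 3*y^2) dy = (-6*y) dy, which multiplied by dx ∧ dw gives (6*y) dx ∧ dy ∧ dw
  d(-z^2) includes (∂/∂z)(-z^2) dz = (-2*z) dz, which multiplied by dy ∧ dw gives (2*z) dy ∧ dz ∧ dw
Collecting like 3-forms: d(omega) = (-8*y) dx ∧ dy ∧ dz + (6*y) dx ∧ dy ∧ dw + (2*z) dy ∧ dz ∧ dw.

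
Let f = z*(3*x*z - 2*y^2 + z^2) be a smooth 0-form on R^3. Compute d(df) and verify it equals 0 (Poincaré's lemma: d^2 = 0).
d(df) = 0

Step 1: df = sum_i (∂f/∂x_i) dx_i = (3*z^2) dx + (-4*y*z) dy + (6*x*z - 2*y^2 + 3*z^2) dz.
Step 2: Apply d again. Using the 1-form formula, the coefficient of dx ∧ dy in d(df) is ∂^2 f/∂x ∂y - ∂^2 f/∂y ∂x = (0) - (0) = 0 (equality of mixed partials for smooth f).
Similarly for dx ∧ dz and dy ∧ dz — all coefficients vanish. So d(df) = 0.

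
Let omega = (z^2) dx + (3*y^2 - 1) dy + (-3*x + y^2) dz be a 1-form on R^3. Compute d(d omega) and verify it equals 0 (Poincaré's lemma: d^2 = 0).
d(d omega) = 0

Step 1: d omega = sum_{i<j} (∂f_j/∂x_i - ∂f_i/∂x_j) dx_i ∧ dx_j:
  coeff of dx ∧ dy: 0
  coeff of dx ∧ dz: -2*z - 3
  coeff of dy ∧ dz: 2*y
Step 2: Apply d again to each 2-form coefficient. The only possible 3-form in R^3 is dx ∧ dy ∧ dz, with coefficient
  ∂(coeff of dy∧dz)/∂x - ∂(coeff of dx∧dz)/∂y + ∂(coeff of dx∧dy)/∂z
  = ∂/∂x (2*y) - ∂/∂y (-2*z - 3) + ∂/∂z (0).
Each of these terms simplifies to sums of mixed partials that cancel in pairs. The result is 0 (by equality of mixed partials for smooth functions — Schwarz / Clairaut).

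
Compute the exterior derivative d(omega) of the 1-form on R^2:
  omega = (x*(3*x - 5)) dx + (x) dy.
d(omega) = (1) dx ∧ dy

For a 1-form omega = sum_i f_i dx_i, the exterior derivative is
  d(omega) = sum_{i < j} (∂f_j/∂x_i - ∂f_i/∂x_j) dx_i ∧ dx_j.
  coefficient of dx ∧ dy: ∂f_2/∂x - ∂f_1/∂y = ∂(x)/∂x - ∂(x*(3*x - 5))/∂y = 1
Assembling: d(omega) = (1) dx ∧ dy.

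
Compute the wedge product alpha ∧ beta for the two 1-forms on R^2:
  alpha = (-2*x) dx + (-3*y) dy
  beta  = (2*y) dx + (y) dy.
alpha ∧ beta = (2*y*(-x + 3*y)) dx ∧ dy

Distribute the wedge, using dx_i ∧ dx_j = -dx_j ∧ dx_i and dx_i ∧ dx_i = 0. For each pair (i, j) with i < j, the coefficient of dx_i ∧ dx_j in alpha ∧ beta is (alpha_i * beta_j - alpha_j * beta_i). Collecting: alpha ∧ beta = (2*y*(-x + 3*y)) dx ∧ dy.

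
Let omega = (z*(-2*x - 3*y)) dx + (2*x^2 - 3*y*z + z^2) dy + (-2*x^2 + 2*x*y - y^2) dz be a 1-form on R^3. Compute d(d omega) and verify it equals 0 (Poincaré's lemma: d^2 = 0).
d(d omega) = 0

Step 1: d omega = sum_{i<j} (∂f_j/∂x_i - ∂f_i/∂x_j) dx_i ∧ dx_j:
  coeff of dx ∧ dy: 4*x + 3*z
  coeff of dx ∧ dz: -2*x + 5*y
  coeff of dy ∧ dz: 2*x + y - 2*z
Step 2: Apply d again to each 2-form coefficient. The only possible 3-form in R^3 is dx ∧ dy ∧ dz, with coefficient
  ∂(coeff of dy∧dz)/∂x - ∂(coeff of dx∧dz)/∂y + ∂(coeff of dx∧dy)/∂z
  = ∂/∂x (2*x + y - 2*z) - ∂/∂y (-2*x + 5*y) + ∂/∂z (4*x + 3*z).
Each of these terms simplifies to sums of mixed partials that cancel in pairs. The result is 0 (by equality of mixed partials for smooth functions — Schwarz / Clairaut).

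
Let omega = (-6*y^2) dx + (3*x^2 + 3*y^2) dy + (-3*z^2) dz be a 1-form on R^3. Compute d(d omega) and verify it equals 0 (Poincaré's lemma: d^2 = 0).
d(d omega) = 0

Step 1: d omega = sum_{i<j} (∂f_j/∂x_i - ∂f_i/∂x_j) dx_i ∧ dx_j:
  coeff of dx ∧ dy: 6*x + 12*y
  coeff of dx ∧ dz: 0
  coeff of dy ∧ dz: 0
Step 2: Apply d again to each 2-form coefficient. The only possible 3-form in R^3 is dx ∧ dy ∧ dz, with coefficient
  ∂(coeff of dy∧dz)/∂x - ∂(coeff of dx∧dz)/∂y + ∂(coeff of dx∧dy)/∂z
  = ∂/∂x (0) - ∂/∂y (0) + ∂/∂z (6*x + 12*y).
Each of these terms simplifies to sums of mixed partials that cancel in pairs. The result is 0 (by equality of mixed partials for smooth functions — Schwarz / Clairaut).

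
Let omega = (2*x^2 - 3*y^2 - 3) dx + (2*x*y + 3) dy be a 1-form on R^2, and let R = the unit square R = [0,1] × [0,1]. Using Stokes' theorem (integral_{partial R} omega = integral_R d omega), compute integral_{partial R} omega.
integral_(partial R) omega = 4

Stokes: integral_partial_R omega = integral_R d omega with d omega = (∂Q/∂x - ∂P/∂y) dx ∧ dy.
  ∂Q/∂x = 2*y
  ∂P/∂y = -6*y
  integrand = ∂Q/∂x - ∂P/∂y = 8*y.
Integrating over R: integral_0^1 integral_0^1 (8*y) dx dy = 4.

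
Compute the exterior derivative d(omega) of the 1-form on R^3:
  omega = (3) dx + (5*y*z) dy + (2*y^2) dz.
d(omega) = (-y) dy ∧ dz

For a 1-form omega = sum_i f_i dx_i, the exterior derivative is
  d(omega) = sum_{i < j} (∂f_j/∂x_i - ∂f_i/∂x_j) dx_i ∧ dx_j.
  coefficient of dy ∧ dz: ∂f_3/∂y - ∂f_2/∂z = ∂(2*y^2)/∂y - ∂(5*y*z)/∂z = -y
Assembling: d(omega) = (-y) dy ∧ dz.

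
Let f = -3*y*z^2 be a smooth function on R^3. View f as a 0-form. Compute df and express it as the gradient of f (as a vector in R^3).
df = (0) dx + (-3*z^2) dy + (-6*y*z) dz; grad f = (0, -3*z^2, -6*y*z)

For a 0-form f, d f = (∂f/∂x) dx + (∂f/∂y) dy + (∂f/∂z) dz. The components of the vector representation are exactly the entries of grad f in Cartesian coordinates:
  ∂f/∂x = 0
  ∂f/∂y = -3*z^2
  ∂f/∂z = -6*y*z.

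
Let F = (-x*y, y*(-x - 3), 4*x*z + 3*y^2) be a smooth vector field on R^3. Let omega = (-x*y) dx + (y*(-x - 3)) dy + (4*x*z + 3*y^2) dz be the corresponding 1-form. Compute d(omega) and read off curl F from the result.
d(omega) = (6*y) dy ∧ dz + (-4*z) dz ∧ dx + (x - y) dx ∧ dy; curl F = (6*y, -4*z, x - y)

d omega = sum_{i<j} (∂f_j/∂x_i - ∂f_i/∂x_j) dx_i ∧ dx_j. Under the identification (dy ∧ dz, dz ∧ dx, dx ∧ dy) ↔ (e_x, e_y, e_z), the coefficients are exactly the components of curl F. Compute:
  ∂R/∂y - ∂Q/∂z = (6*y) - (0) = 6*y
  ∂P/∂z - ∂R/∂x = (0) - (4*z) = -4*z
  ∂Q/∂x - ∂P/∂y = (-y) - (-x) = x - y.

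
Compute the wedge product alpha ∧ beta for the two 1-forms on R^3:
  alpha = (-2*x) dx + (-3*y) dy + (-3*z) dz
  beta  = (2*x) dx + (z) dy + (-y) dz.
alpha ∧ beta = (2*x*(3*y - z)) dx ∧ dy + (2*x*(y + 3*z)) dx ∧ dz + (3*y^2 + 3*z^2) dy ∧ dz

Distribute the wedge, using dx_i ∧ dx_j = -dx_j ∧ dx_i and dx_i ∧ dx_i = 0. For each pair (i, j) with i < j, the coefficient of dx_i ∧ dx_j in alpha ∧ beta is (alpha_i * beta_j - alpha_j * beta_i). Collecting: alpha ∧ beta = (2*x*(3*y - z)) dx ∧ dy + (2*x*(y + 3*z)) dx ∧ dz + (3*y^2 + 3*z^2) dy ∧ dz.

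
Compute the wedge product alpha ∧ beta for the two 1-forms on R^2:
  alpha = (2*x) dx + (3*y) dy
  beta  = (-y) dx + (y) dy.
alpha ∧ beta = (y*(2*x + 3*y)) dx ∧ dy

Distribute the wedge, using dx_i ∧ dx_j = -dx_j ∧ dx_i and dx_i ∧ dx_i = 0. For each pair (i, j) with i < j, the coefficient of dx_i ∧ dx_j in alpha ∧ beta is (alpha_i * beta_j - alpha_j * beta_i). Collecting: alpha ∧ beta = (y*(2*x + 3*y)) dx ∧ dy.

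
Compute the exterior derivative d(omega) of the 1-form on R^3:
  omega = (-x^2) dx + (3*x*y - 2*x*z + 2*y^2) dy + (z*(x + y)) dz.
d(omega) = (3*y - 2*z) dx ∧ dy + (z) dx ∧ dz + (2*x + z) dy ∧ dz

For a 1-form omega = sum_i f_i dx_i, the exterior derivative is
  d(omega) = sum_{i < j} (∂f_j/∂x_i - ∂f_i/∂x_j) dx_i ∧ dx_j.
  coefficient of dx ∧ dy: ∂f_2/∂x - ∂f_1/∂y = ∂(3*x*y - 2*x*z + 2*y^2)/∂x - ∂(-x^2)/∂y = 3*y - 2*z
  coefficient of dx ∧ dz: ∂f_3/∂x - ∂f_1/∂z = ∂(z*(x + y))/∂x - ∂(-x^2)/∂z = z
  coefficient of dy ∧ dz: ∂f_3/∂y - ∂f_2/∂z = ∂(z*(x + y))/∂y - ∂(3*x*y - 2*x*z + 2*y^2)/∂z = 2*x + z
Assembling: d(omega) = (3*y - 2*z) dx ∧ dy + (z) dx ∧ dz + (2*x + z) dy ∧ dz.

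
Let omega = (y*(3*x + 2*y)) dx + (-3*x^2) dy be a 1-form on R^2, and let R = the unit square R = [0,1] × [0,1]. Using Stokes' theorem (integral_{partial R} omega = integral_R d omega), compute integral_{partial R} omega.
integral_(partial R) omega = -13/2

Stokes: integral_partial_R omega = integral_R d omega with d omega = (∂Q/∂x - ∂P/∂y) dx ∧ dy.
  ∂Q/∂x = -6*x
  ∂P/∂y = 3*x + 4*y
  integrand = ∂Q/∂x - ∂P/∂y = -9*x - 4*y.
Integrating over R: integral_0^1 integral_0^1 (-9*x - 4*y) dx dy = -13/2.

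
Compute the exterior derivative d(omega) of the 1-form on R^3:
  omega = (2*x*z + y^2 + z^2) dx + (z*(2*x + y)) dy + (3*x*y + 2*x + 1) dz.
d(omega) = (-2*y + 2*z) dx ∧ dy + (-2*x + 3*y - 2*z + 2) dx ∧ dz + (x - y) dy ∧ dz

For a 1-form omega = sum_i f_i dx_i, the exterior derivative is
  d(omega) = sum_{i < j} (∂f_j/∂x_i - ∂f_i/∂x_j) dx_i ∧ dx_j.
  coefficient of dx ∧ dy: ∂f_2/∂x - ∂f_1/∂y = ∂(z*(2*x + y))/∂x - ∂(2*x*z + y^2 + z^2)/∂y = -2*y + 2*z
  coefficient of dx ∧ dz: ∂f_3/∂x - ∂f_1/∂z = ∂(3*x*y + 2*x + 1)/∂x - ∂(2*x*z + y^2 + z^2)/∂z = -2*x + 3*y - 2*z + 2
  coefficient of dy ∧ dz: ∂f_3/∂y - ∂f_2/∂z = ∂(3*x*y + 2*x + 1)/∂y - ∂(z*(2*x + y))/∂z = x - y
Assembling: d(omega) = (-2*y + 2*z) dx ∧ dy + (-2*x + 3*y - 2*z + 2) dx ∧ dz + (x - y) dy ∧ dz.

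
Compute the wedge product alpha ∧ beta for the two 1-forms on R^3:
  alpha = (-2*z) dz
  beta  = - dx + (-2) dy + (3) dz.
alpha ∧ beta = (-2*z) dx ∧ dz + (-4*z) dy ∧ dz

Distribute the wedge, using dx_i ∧ dx_j = -dx_j ∧ dx_i and dx_i ∧ dx_i = 0. For each pair (i, j) with i < j, the coefficient of dx_i ∧ dx_j in alpha ∧ beta is (alpha_i * beta_j - alpha_j * beta_i). Collecting: alpha ∧ beta = (-2*z) dx ∧ dz + (-4*z) dy ∧ dz.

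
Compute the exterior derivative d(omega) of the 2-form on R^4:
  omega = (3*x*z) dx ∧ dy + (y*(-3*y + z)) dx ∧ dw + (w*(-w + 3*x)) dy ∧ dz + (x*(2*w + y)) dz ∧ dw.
d(omega) = (3*w + 3*x) dx ∧ dy ∧ dz + (6*y - z) dx ∧ dy ∧ dw + (2*w) dx ∧ dz ∧ dw + (-2*w + 4*x) dy ∧ dz ∧ dw

For a 2-form omega = sum_{i<j} g_{ij} dx_i ∧ dx_j, the exterior derivative is
  d(omega) = sum_{i<j} d(g_{ij}) ∧ dx_i ∧ dx_j = sum_{i<j, k} (∂g_{ij}/∂x_k) dx_k ∧ dx_i ∧ dx_j.
Expand each term, using dx_k ∧ dx_i ∧ dx_j = sgn(permutation) dx_{(a)} ∧ dx_{(b)} ∧ dx_{(c)} with (a < b < c) sorted:
  d(3*x*z) includes (∂/∂z)(3*x*z) dz = (3*x) dz, which multiplied by dx ∧ dy gives (3*x) dx ∧ dy ∧ dz
  d(y*(-3*y + z)) includes (∂/∂y)(y*(-3*y + z)) dy = (-6*y + z) dy, which multiplied by dx ∧ dw gives (6*y - z) dx ∧ dy ∧ dw
  d(y*(-3*y + z)) includes (∂/∂z)(y*(-3*y + z)) dz = (y) dz, which multiplied by dx ∧ dw gives (-y) dx ∧ dz ∧ dw
  d(w*(-w + 3*x)) includes (∂/∂x)(w*(-w + 3*x)) dx = (3*w) dx, which multiplied by dy ∧ dz gives (3*w) dx ∧ dy ∧ dz
  d(w*(-w + 3*x)) includes (∂/∂w)(w*(-w + 3*x)) dw = (-2*w + 3*x) dw, which multiplied by dy ∧ dz gives (-2*w + 3*x) dy ∧ dz ∧ dw
  d(x*(2*w + y)) includes (∂/∂x)(x*(2*w + y)) dx = (2*w + y) dx, which multiplied by dz ∧ dw gives (2*w + y) dx ∧ dz ∧ dw
  d(x*(2*w + y)) includes (∂/∂y)(x*(2*w + y)) dy = (x) dy, which multiplied by dz ∧ dw gives (x) dy ∧ dz ∧ dw
Collecting like 3-forms: d(omega) = (3*w + 3*x) dx ∧ dy ∧ dz + (6*y - z) dx ∧ dy ∧ dw + (2*w) dx ∧ dz ∧ dw + (-2*w + 4*x) dy ∧ dz ∧ dw.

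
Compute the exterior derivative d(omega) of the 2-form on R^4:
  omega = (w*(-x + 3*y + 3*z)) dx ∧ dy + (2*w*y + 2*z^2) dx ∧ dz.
d(omega) = (w) dx ∧ dy ∧ dz + (-x + 3*y + 3*z) dx ∧ dy ∧ dw + (2*y) dx ∧ dz ∧ dw

For a 2-form omega = sum_{i<j} g_{ij} dx_i ∧ dx_j, the exterior derivative is
  d(omega) = sum_{i<j} d(g_{ij}) ∧ dx_i ∧ dx_j = sum_{i<j, k} (∂g_{ij}/∂x_k) dx_k ∧ dx_i ∧ dx_j.
Expand each term, using dx_k ∧ dx_i ∧ dx_j = sgn(permutation) dx_{(a)} ∧ dx_{(b)} ∧ dx_{(c)} with (a < b < c) sorted:
  d(w*(-x + 3*y + 3*z)) includes (∂/∂z)(w*(-x + 3*y + 3*z)) dz = (3*w) dz, which multiplied by dx ∧ dy gives (3*w) dx ∧ dy ∧ dz
  d(w*(-x + 3*y + 3*z)) includes (∂/∂w)(w*(-x + 3*y + 3*z)) dw = (-x + 3*y + 3*z) dw, which multiplied by dx ∧ dy gives (-x + 3*y + 3*z) dx ∧ dy ∧ dw
  d(2*w*y + 2*z^2) includes (∂/∂y)(2*w*y + 2*z^2) dy = (2*w) dy, which multiplied by dx ∧ dz gives (-2*w) dx ∧ dy ∧ dz
  d(2*w*y + 2*z^2) includes (∂/∂w)(2*w*y + 2*z^2) dw = (2*y) dw, which multiplied by dx ∧ dz gives (2*y) dx ∧ dz ∧ dw
Collecting like 3-forms: d(omega) = (w) dx ∧ dy ∧ dz + (-x + 3*y + 3*z) dx ∧ dy ∧ dw + (2*y) dx ∧ dz ∧ dw.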